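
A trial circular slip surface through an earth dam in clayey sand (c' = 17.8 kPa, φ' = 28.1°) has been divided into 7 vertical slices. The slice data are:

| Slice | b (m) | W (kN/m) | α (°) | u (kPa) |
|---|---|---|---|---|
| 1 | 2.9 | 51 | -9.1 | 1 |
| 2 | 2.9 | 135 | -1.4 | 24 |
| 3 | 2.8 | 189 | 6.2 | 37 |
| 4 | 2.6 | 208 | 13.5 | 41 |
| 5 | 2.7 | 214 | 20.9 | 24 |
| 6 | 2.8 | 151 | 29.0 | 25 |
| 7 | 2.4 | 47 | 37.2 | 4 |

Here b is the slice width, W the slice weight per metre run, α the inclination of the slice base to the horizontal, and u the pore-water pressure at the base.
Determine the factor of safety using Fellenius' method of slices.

FS = 2.67

Ordinary method of slices: FS = Σ[c'·Δl_i + (W_i cosα_i − u_i·Δl_i)·tanφ'] / Σ W_i sinα_i, with Δl_i = b_i / cosα_i.
Slice 1: Δl = 2.9/cos(-9.1°) = 2.937 m; N'_1 = 51·cos(-9.1°) − 1·2.937 = 47.4; c'Δl = 52.28; W sinα = -8.1
Slice 2: Δl = 2.9/cos(-1.4°) = 2.901 m; N'_2 = 135·cos(-1.4°) − 24·2.901 = 65.3; c'Δl = 51.64; W sinα = -3.3
Slice 3: Δl = 2.8/cos6.2° = 2.816 m; N'_3 = 189·cos6.2° − 37·2.816 = 83.7; c'Δl = 50.13; W sinα = 20.4
Slice 4: Δl = 2.6/cos13.5° = 2.674 m; N'_4 = 208·cos13.5° − 41·2.674 = 92.6; c'Δl = 47.60; W sinα = 48.6
Slice 5: Δl = 2.7/cos20.9° = 2.890 m; N'_5 = 214·cos20.9° − 24·2.890 = 130.6; c'Δl = 51.44; W sinα = 76.3
Slice 6: Δl = 2.8/cos29.0° = 3.201 m; N'_6 = 151·cos29.0° − 25·3.201 = 52.0; c'Δl = 56.98; W sinα = 73.2
Slice 7: Δl = 2.4/cos37.2° = 3.013 m; N'_7 = 47·cos37.2° − 4·3.013 = 25.4; c'Δl = 53.63; W sinα = 28.4
Σc'Δl = 363.7 kN/m; ΣN' = 497.0 kN/m; ΣW sinα = 235.6 kN/m
Resisting = 363.7 + 497.0·tan28.1° = 363.7 + 265.4 = 629.1 kN/m
FS = 629.1 / 235.6 = 2.671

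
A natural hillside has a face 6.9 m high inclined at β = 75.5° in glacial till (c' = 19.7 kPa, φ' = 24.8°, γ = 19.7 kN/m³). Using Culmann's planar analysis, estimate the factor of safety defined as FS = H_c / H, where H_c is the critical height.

FS = 1.39

H_c = (4c'/γ) · sinβ cosφ' / [1 − cos(β − φ')]
    = (4·19.7/19.7) · sin75.5°·cos24.8° / [1 − cos50.7°]
    = 4.000 · 0.8789 / 0.3666 = 9.59 m
FS = H_c / H = 9.59 / 6.9 = 1.390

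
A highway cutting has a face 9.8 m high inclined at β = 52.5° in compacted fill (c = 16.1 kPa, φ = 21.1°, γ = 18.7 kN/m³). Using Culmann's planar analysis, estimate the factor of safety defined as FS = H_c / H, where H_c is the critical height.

H_c = (4c/γ) · sinβ cosφ / [1 − cos(β − φ)]
    = (4·16.1/18.7) · sin52.5°·cos21.1° / [1 − cos31.4°]
    = 3.444 · 0.7402 / 0.1464 = 17.41 m
FS = H_c / H = 17.41 / 9.8 = 1.776

FS = 1.78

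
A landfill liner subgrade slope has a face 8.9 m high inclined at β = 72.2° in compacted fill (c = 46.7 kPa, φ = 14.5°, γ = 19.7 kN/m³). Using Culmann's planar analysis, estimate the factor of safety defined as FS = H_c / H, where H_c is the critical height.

H_c = (4c/γ) · sinβ cosφ / [1 − cos(β − φ)]
    = (4·46.7/19.7) · sin72.2°·cos14.5° / [1 − cos57.7°]
    = 9.482 · 0.9218 / 0.4656 = 18.77 m
FS = H_c / H = 18.77 / 8.9 = 2.109

FS = 2.11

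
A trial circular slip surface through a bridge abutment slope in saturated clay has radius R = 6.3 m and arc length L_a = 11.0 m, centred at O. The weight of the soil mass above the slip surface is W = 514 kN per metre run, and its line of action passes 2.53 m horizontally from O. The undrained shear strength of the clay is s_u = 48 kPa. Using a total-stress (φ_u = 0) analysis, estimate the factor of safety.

Taking moments about the centre O, the resisting moment is provided by the undrained shear strength acting along the arc:
M_R = s_u·L_a·R = 48·11.00·6.3 = 3326.4 kN·m/m
M_D = W·d = 514·2.53 = 1300.4 kN·m/m
FS = M_R / M_D = 3326.4 / 1300.4 = 2.558

FS = 2.56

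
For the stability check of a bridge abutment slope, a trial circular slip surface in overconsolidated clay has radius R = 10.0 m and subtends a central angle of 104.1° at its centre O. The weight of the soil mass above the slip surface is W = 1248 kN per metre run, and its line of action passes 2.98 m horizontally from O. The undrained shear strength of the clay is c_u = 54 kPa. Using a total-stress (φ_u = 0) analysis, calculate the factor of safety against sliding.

FS = 2.64

Taking moments about the centre O, the resisting moment is provided by the undrained shear strength acting along the arc:
Arc length L_a = R·θ = 10.0·(104.1°·π/180) = 10.0·1.8169 = 18.17 m
M_R = c_u·L_a·R = 54·18.17·10.0 = 9811.2 kN·m/m
M_D = W·d = 1248·2.98 = 3719.0 kN·m/m
FS = M_R / M_D = 9811.2 / 3719.0 = 2.638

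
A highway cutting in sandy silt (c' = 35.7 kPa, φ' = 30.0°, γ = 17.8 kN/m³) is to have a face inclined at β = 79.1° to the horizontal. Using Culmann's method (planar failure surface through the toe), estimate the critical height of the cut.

Culmann's analysis gives the critical failure plane at α_cr = (β + φ')/2 = (79.1 + 30.0)/2 = 54.5°, and the critical height
H_c = (4c'/γ) · sinβ cosφ' / [1 − cos(β − φ')]
    = (4·35.7/17.8) · sin79.1°·cos30.0° / [1 − cos(49.1°)]
    = 8.022 · 0.9820·0.8660 / [1 − 0.6547]
    = 8.022 · 0.8504 / 0.3453
    = 19.76 m

H_c = 19.76 m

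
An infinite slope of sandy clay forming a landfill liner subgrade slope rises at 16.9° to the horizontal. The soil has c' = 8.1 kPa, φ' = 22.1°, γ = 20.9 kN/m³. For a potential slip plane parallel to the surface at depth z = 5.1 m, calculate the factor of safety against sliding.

FS = 1.61

For an infinite slope with a slip plane parallel to the surface (no pore pressure): FS = [c' + γz cos²β tanφ'] / [γz sinβ cosβ].
γz = 20.9·5.1 = 106.59 kN/m²
Numerator = 8.1 + 106.59·cos²16.9°·tan22.1° = 8.1 + 106.59·0.9155·0.4061 = 47.724 kPa
Denominator = 106.59·sin16.9°·cos16.9° = 106.59·0.2907·0.9568 = 29.648 kPa
FS = 47.724 / 29.648 = 1.610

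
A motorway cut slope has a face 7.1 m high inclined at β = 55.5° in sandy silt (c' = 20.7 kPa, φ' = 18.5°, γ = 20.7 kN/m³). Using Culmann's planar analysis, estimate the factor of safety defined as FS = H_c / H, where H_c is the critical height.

H_c = (4c'/γ) · sinβ cosφ' / [1 − cos(β − φ')]
    = (4·20.7/20.7) · sin55.5°·cos18.5° / [1 − cos37.0°]
    = 4.000 · 0.7815 / 0.2014 = 15.52 m
FS = H_c / H = 15.52 / 7.1 = 2.187

FS = 2.19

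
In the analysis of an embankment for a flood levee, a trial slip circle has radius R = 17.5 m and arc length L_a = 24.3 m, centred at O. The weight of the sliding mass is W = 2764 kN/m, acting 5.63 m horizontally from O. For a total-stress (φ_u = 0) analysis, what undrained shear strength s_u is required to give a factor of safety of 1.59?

FS = s_u·L_a·R / (W·d), so s_u = FS·W·d / (L_a·R).
s_u = 1.59·2764·5.63 / (24.30·17.5) = 24742.5 / 425.25 = 58.18 kPa

s_u = 58.2 kPa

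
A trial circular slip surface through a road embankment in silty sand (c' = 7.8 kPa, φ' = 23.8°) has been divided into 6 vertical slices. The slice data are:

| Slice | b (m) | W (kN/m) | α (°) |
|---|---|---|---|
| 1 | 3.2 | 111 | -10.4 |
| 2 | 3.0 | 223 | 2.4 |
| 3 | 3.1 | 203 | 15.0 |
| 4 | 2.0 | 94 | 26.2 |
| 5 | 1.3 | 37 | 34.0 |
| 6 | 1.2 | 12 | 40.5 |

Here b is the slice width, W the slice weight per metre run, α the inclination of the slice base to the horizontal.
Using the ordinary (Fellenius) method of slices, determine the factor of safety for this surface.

Ordinary method of slices: FS = Σ[c'·Δl_i + (W_i cosα_i)·tanφ'] / Σ W_i sinα_i, with Δl_i = b_i / cosα_i.
Slice 1: Δl = 3.2/cos(-10.4°) = 3.253 m; N'_1 = 111·cos(-10.4°) = 109.2; c'Δl = 25.38; W sinα = -20.0
Slice 2: Δl = 3.0/cos2.4° = 3.003 m; N'_2 = 223·cos2.4° = 222.8; c'Δl = 23.42; W sinα = 9.3
Slice 3: Δl = 3.1/cos15.0° = 3.209 m; N'_3 = 203·cos15.0° = 196.1; c'Δl = 25.03; W sinα = 52.5
Slice 4: Δl = 2.0/cos26.2° = 2.229 m; N'_4 = 94·cos26.2° = 84.3; c'Δl = 17.39; W sinα = 41.5
Slice 5: Δl = 1.3/cos34.0° = 1.568 m; N'_5 = 37·cos34.0° = 30.7; c'Δl = 12.23; W sinα = 20.7
Slice 6: Δl = 1.2/cos40.5° = 1.578 m; N'_6 = 12·cos40.5° = 9.1; c'Δl = 12.31; W sinα = 7.8
Σc'Δl = 115.8 kN/m; ΣN' = 652.2 kN/m; ΣW sinα = 111.8 kN/m
Resisting = 115.8 + 652.2·tan23.8° = 115.8 + 287.7 = 403.4 kN/m
FS = 403.4 / 111.8 = 3.608

FS = 3.61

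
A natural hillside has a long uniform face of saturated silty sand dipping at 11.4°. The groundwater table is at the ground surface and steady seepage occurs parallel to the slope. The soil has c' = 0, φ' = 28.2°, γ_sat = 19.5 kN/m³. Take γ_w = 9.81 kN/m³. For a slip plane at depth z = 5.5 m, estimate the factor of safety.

With seepage parallel to the slope and the water table at the surface, the effective normal stress on the slip plane uses the buoyant unit weight γ' = γ_sat − γ_w while the driving shear stress uses γ_sat:
FS = [c' + γ' z cos²β tanφ'] / [γ_sat z sinβ cosβ]
(For c' = 0 this reduces to FS = (γ'/γ_sat)·tanφ'/tanβ.)
γ' = 19.5 − 9.81 = 9.69 kN/m³
Numerator = 0.0 + 9.69·5.5·cos²11.4°·tan28.2° = 0.0 + 9.69·5.5·0.9609·0.5362 = 27.460 kPa
Denominator = 19.5·5.5·sin11.4°·cos11.4° = 19.5·5.5·0.1977·0.9803 = 20.781 kPa
FS = 27.460 / 20.781 = 1.321

FS = 1.32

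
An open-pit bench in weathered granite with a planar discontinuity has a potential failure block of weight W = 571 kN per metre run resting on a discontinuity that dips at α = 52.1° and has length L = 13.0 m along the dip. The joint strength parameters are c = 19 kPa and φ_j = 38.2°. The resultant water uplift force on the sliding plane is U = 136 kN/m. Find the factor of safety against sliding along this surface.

FS = 0.92

Resolving the block weight along and normal to the plane and applying the Mohr–Coulomb strength on the joint:
N' = W cosα − U = 571·cos52.1° − 136 = 214.8 kN/m
Driving force T = W sinα = 571·sin52.1° = 450.6 kN/m
Resisting force R = c·L + N'·tanφ_j = 19·13.0 + 214.8·tan38.2° = 247.0 + 169.0 = 416.0 kN/m
FS = R / T = 416.0 / 450.6 = 0.923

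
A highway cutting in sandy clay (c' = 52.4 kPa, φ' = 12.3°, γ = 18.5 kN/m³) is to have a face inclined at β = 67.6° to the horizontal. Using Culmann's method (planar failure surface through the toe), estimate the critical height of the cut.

H_c = 23.76 m

Culmann's analysis gives the critical failure plane at α_cr = (β + φ')/2 = (67.6 + 12.3)/2 = 39.9°, and the critical height
H_c = (4c'/γ) · sinβ cosφ' / [1 − cos(β − φ')]
    = (4·52.4/18.5) · sin67.6°·cos12.3° / [1 − cos(55.3°)]
    = 11.330 · 0.9245·0.9770 / [1 − 0.5693]
    = 11.330 · 0.9033 / 0.4307
    = 23.76 m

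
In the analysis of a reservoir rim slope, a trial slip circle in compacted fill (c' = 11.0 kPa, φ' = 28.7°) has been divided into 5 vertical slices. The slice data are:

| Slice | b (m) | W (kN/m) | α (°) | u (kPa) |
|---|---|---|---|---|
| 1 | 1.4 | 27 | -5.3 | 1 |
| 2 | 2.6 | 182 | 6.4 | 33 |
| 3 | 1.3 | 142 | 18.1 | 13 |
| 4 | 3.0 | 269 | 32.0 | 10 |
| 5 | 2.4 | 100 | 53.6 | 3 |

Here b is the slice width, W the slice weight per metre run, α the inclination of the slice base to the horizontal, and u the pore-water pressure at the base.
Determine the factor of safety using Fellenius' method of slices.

FS = 1.42

Ordinary method of slices: FS = Σ[c'·Δl_i + (W_i cosα_i − u_i·Δl_i)·tanφ'] / Σ W_i sinα_i, with Δl_i = b_i / cosα_i.
Slice 1: Δl = 1.4/cos(-5.3°) = 1.406 m; N'_1 = 27·cos(-5.3°) − 1·1.406 = 25.5; c'Δl = 15.47; W sinα = -2.5
Slice 2: Δl = 2.6/cos6.4° = 2.616 m; N'_2 = 182·cos6.4° − 33·2.616 = 94.5; c'Δl = 28.78; W sinα = 20.3
Slice 3: Δl = 1.3/cos18.1° = 1.368 m; N'_3 = 142·cos18.1° − 13·1.368 = 117.2; c'Δl = 15.04; W sinα = 44.1
Slice 4: Δl = 3.0/cos32.0° = 3.538 m; N'_4 = 269·cos32.0° − 10·3.538 = 192.7; c'Δl = 38.91; W sinα = 142.5
Slice 5: Δl = 2.4/cos53.6° = 4.044 m; N'_5 = 100·cos53.6° − 3·4.044 = 47.2; c'Δl = 44.49; W sinα = 80.5
Σc'Δl = 142.7 kN/m; ΣN' = 477.2 kN/m; ΣW sinα = 284.9 kN/m
Resisting = 142.7 + 477.2·tan28.7° = 142.7 + 261.2 = 403.9 kN/m
FS = 403.9 / 284.9 = 1.418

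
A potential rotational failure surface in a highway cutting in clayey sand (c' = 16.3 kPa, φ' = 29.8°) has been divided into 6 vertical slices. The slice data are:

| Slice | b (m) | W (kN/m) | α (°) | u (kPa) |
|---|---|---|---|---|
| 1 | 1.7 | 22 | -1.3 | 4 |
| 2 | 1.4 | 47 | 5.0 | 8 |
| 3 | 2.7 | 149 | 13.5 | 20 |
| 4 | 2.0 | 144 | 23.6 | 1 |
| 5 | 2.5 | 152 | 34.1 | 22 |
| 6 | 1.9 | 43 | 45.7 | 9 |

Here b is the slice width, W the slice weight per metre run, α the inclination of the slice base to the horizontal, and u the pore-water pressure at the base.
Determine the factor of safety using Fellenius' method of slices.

Ordinary method of slices: FS = Σ[c'·Δl_i + (W_i cosα_i − u_i·Δl_i)·tanφ'] / Σ W_i sinα_i, with Δl_i = b_i / cosα_i.
Slice 1: Δl = 1.7/cos(-1.3°) = 1.700 m; N'_1 = 22·cos(-1.3°) − 4·1.700 = 15.2; c'Δl = 27.72; W sinα = -0.5
Slice 2: Δl = 1.4/cos5.0° = 1.405 m; N'_2 = 47·cos5.0° − 8·1.405 = 35.6; c'Δl = 22.91; W sinα = 4.1
Slice 3: Δl = 2.7/cos13.5° = 2.777 m; N'_3 = 149·cos13.5° − 20·2.777 = 89.3; c'Δl = 45.26; W sinα = 34.8
Slice 4: Δl = 2.0/cos23.6° = 2.183 m; N'_4 = 144·cos23.6° − 1·2.183 = 129.8; c'Δl = 35.58; W sinα = 57.7
Slice 5: Δl = 2.5/cos34.1° = 3.019 m; N'_5 = 152·cos34.1° − 22·3.019 = 59.4; c'Δl = 49.21; W sinα = 85.2
Slice 6: Δl = 1.9/cos45.7° = 2.720 m; N'_6 = 43·cos45.7° − 9·2.720 = 5.5; c'Δl = 44.34; W sinα = 30.8
Σc'Δl = 225.0 kN/m; ΣN' = 334.9 kN/m; ΣW sinα = 212.0 kN/m
Resisting = 225.0 + 334.9·tan29.8° = 225.0 + 191.8 = 416.8 kN/m
FS = 416.8 / 212.0 = 1.966

FS = 1.97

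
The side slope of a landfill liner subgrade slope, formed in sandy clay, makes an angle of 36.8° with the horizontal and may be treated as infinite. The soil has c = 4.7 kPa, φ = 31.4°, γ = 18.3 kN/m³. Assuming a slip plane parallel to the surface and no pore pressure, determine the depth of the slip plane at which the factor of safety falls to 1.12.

z = 1.76 m

Setting FS = 1.12 in FS = [c + γz cos²β tanφ] / [γz sinβ cosβ] and solving for z:
z = c / [γ cosβ (FS·sinβ − cosβ·tanφ)]
  = 4.7 / [18.3·cos36.8°·(1.12·sin36.8° − cos36.8°·tan31.4°)]
  = 4.7 / [18.3·0.8007·(1.12·0.5990 − 0.8007·0.6104)]
  = 4.7 / 2.6689 = 1.761 m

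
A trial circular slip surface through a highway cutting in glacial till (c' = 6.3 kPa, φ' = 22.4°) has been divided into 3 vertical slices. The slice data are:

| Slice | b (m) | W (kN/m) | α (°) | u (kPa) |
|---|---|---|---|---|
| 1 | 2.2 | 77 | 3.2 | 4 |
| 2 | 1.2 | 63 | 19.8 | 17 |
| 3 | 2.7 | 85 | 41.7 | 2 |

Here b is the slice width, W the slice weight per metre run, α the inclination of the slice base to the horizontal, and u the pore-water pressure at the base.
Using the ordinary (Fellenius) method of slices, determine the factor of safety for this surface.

FS = 1.36

Ordinary method of slices: FS = Σ[c'·Δl_i + (W_i cosα_i − u_i·Δl_i)·tanφ'] / Σ W_i sinα_i, with Δl_i = b_i / cosα_i.
Slice 1: Δl = 2.2/cos3.2° = 2.203 m; N'_1 = 77·cos3.2° − 4·2.203 = 68.1; c'Δl = 13.88; W sinα = 4.3
Slice 2: Δl = 1.2/cos19.8° = 1.275 m; N'_2 = 63·cos19.8° − 17·1.275 = 37.6; c'Δl = 8.04; W sinα = 21.3
Slice 3: Δl = 2.7/cos41.7° = 3.616 m; N'_3 = 85·cos41.7° − 2·3.616 = 56.2; c'Δl = 22.78; W sinα = 56.5
Σc'Δl = 44.7 kN/m; ΣN' = 161.9 kN/m; ΣW sinα = 82.2 kN/m
Resisting = 44.7 + 161.9·tan22.4° = 44.7 + 66.7 = 111.4 kN/m
FS = 111.4 / 82.2 = 1.356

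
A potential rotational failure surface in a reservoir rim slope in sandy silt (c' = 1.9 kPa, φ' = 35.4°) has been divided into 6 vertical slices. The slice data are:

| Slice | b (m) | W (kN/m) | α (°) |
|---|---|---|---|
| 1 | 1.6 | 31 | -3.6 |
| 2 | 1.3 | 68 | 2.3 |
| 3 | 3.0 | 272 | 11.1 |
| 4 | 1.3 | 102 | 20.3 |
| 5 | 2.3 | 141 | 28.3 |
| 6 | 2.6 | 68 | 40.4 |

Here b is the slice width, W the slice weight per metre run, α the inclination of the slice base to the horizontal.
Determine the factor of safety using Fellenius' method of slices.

Ordinary method of slices: FS = Σ[c'·Δl_i + (W_i cosα_i)·tanφ'] / Σ W_i sinα_i, with Δl_i = b_i / cosα_i.
Slice 1: Δl = 1.6/cos(-3.6°) = 1.603 m; N'_1 = 31·cos(-3.6°) = 30.9; c'Δl = 3.05; W sinα = -1.9
Slice 2: Δl = 1.3/cos2.3° = 1.301 m; N'_2 = 68·cos2.3° = 67.9; c'Δl = 2.47; W sinα = 2.7
Slice 3: Δl = 3.0/cos11.1° = 3.057 m; N'_3 = 272·cos11.1° = 266.9; c'Δl = 5.81; W sinα = 52.4
Slice 4: Δl = 1.3/cos20.3° = 1.386 m; N'_4 = 102·cos20.3° = 95.7; c'Δl = 2.63; W sinα = 35.4
Slice 5: Δl = 2.3/cos28.3° = 2.612 m; N'_5 = 141·cos28.3° = 124.1; c'Δl = 4.96; W sinα = 66.8
Slice 6: Δl = 2.6/cos40.4° = 3.414 m; N'_6 = 68·cos40.4° = 51.8; c'Δl = 6.49; W sinα = 44.1
Σc'Δl = 25.4 kN/m; ΣN' = 637.4 kN/m; ΣW sinα = 199.5 kN/m
Resisting = 25.4 + 637.4·tan35.4° = 25.4 + 453.0 = 478.4 kN/m
FS = 478.4 / 199.5 = 2.398

FS = 2.40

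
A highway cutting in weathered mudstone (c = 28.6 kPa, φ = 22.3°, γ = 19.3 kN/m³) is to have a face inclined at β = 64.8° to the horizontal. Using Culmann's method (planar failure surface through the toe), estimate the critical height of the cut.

H_c = 18.89 m

Culmann's analysis gives the critical failure plane at α_cr = (β + φ)/2 = (64.8 + 22.3)/2 = 43.5°, and the critical height
H_c = (4c/γ) · sinβ cosφ / [1 − cos(β − φ)]
    = (4·28.6/19.3) · sin64.8°·cos22.3° / [1 − cos(42.5°)]
    = 5.927 · 0.9048·0.9252 / [1 − 0.7373]
    = 5.927 · 0.8372 / 0.2627
    = 18.89 m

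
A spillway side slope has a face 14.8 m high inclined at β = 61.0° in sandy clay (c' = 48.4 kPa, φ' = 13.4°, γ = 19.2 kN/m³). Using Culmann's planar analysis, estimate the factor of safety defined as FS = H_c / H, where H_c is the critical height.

FS = 1.78

H_c = (4c'/γ) · sinβ cosφ' / [1 − cos(β − φ')]
    = (4·48.4/19.2) · sin61.0°·cos13.4° / [1 − cos47.6°]
    = 10.083 · 0.8508 / 0.3257 = 26.34 m
FS = H_c / H = 26.34 / 14.8 = 1.780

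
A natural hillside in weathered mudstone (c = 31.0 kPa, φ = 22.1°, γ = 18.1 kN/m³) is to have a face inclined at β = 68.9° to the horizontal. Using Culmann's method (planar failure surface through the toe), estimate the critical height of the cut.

Culmann's analysis gives the critical failure plane at α_cr = (β + φ)/2 = (68.9 + 22.1)/2 = 45.5°, and the critical height
H_c = (4c/γ) · sinβ cosφ / [1 − cos(β − φ)]
    = (4·31.0/18.1) · sin68.9°·cos22.1° / [1 − cos(46.8°)]
    = 6.851 · 0.9330·0.9265 / [1 − 0.6845]
    = 6.851 · 0.8644 / 0.3155
    = 18.77 m

H_c = 18.77 m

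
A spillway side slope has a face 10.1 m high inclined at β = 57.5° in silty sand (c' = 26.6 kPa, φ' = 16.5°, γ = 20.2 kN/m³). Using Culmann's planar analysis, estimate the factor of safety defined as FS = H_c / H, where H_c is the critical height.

H_c = (4c'/γ) · sinβ cosφ' / [1 − cos(β − φ')]
    = (4·26.6/20.2) · sin57.5°·cos16.5° / [1 − cos41.0°]
    = 5.267 · 0.8087 / 0.2453 = 17.37 m
FS = H_c / H = 17.37 / 10.1 = 1.719

FS = 1.72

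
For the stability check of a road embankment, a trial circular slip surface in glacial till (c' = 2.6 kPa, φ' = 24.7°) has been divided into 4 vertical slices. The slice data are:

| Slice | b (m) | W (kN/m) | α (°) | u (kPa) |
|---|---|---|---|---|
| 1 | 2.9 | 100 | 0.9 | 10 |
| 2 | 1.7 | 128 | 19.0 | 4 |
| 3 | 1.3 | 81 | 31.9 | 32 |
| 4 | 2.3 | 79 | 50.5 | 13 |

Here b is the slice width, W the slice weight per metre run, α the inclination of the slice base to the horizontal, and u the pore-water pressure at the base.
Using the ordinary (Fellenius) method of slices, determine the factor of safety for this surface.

Ordinary method of slices: FS = Σ[c'·Δl_i + (W_i cosα_i − u_i·Δl_i)·tanφ'] / Σ W_i sinα_i, with Δl_i = b_i / cosα_i.
Slice 1: Δl = 2.9/cos0.9° = 2.900 m; N'_1 = 100·cos0.9° − 10·2.900 = 71.0; c'Δl = 7.54; W sinα = 1.6
Slice 2: Δl = 1.7/cos19.0° = 1.798 m; N'_2 = 128·cos19.0° − 4·1.798 = 113.8; c'Δl = 4.67; W sinα = 41.7
Slice 3: Δl = 1.3/cos31.9° = 1.531 m; N'_3 = 81·cos31.9° − 32·1.531 = 19.8; c'Δl = 3.98; W sinα = 42.8
Slice 4: Δl = 2.3/cos50.5° = 3.616 m; N'_4 = 79·cos50.5° − 13·3.616 = 3.2; c'Δl = 9.40; W sinα = 61.0
Σc'Δl = 25.6 kN/m; ΣN' = 207.8 kN/m; ΣW sinα = 147.0 kN/m
Resisting = 25.6 + 207.8·tan24.7° = 25.6 + 95.6 = 121.2 kN/m
FS = 121.2 / 147.0 = 0.824

FS = 0.82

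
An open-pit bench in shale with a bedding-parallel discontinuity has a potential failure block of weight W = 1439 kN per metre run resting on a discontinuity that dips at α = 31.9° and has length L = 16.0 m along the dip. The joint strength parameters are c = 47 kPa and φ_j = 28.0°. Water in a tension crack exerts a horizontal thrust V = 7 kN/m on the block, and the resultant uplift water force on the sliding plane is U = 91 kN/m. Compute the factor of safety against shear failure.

Resolving the block weight along and normal to the plane and applying the Mohr–Coulomb strength on the joint:
N' = W cosα − U − V sinα = 1439·cos31.9° − 91 − 7·sin31.9° = 1127.0 kN/m
Driving force T = W sinα + V cosα = 1439·sin31.9° + 7·cos31.9° = 766.4 kN/m
Resisting force R = c·L + N'·tanφ_j = 47·16.0 + 1127.0·tan28.0° = 752.0 + 599.2 = 1351.2 kN/m
FS = R / T = 1351.2 / 766.4 = 1.763

FS = 1.76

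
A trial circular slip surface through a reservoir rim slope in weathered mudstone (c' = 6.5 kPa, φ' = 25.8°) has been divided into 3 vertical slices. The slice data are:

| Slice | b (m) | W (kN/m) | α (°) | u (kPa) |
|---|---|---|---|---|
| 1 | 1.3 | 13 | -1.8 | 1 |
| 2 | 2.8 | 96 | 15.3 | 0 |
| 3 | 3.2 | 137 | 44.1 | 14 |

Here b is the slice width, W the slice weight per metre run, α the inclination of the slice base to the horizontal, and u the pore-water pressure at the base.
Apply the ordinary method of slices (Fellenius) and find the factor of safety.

FS = 1.03

Ordinary method of slices: FS = Σ[c'·Δl_i + (W_i cosα_i − u_i·Δl_i)·tanφ'] / Σ W_i sinα_i, with Δl_i = b_i / cosα_i.
Slice 1: Δl = 1.3/cos(-1.8°) = 1.301 m; N'_1 = 13·cos(-1.8°) − 1·1.301 = 11.7; c'Δl = 8.45; W sinα = -0.4
Slice 2: Δl = 2.8/cos15.3° = 2.903 m; N'_2 = 96·cos15.3° − 0·2.903 = 92.6; c'Δl = 18.87; W sinα = 25.3
Slice 3: Δl = 3.2/cos44.1° = 4.456 m; N'_3 = 137·cos44.1° − 14·4.456 = 36.0; c'Δl = 28.96; W sinα = 95.3
Σc'Δl = 56.3 kN/m; ΣN' = 140.3 kN/m; ΣW sinα = 120.3 kN/m
Resisting = 56.3 + 140.3·tan25.8° = 56.3 + 67.8 = 124.1 kN/m
FS = 124.1 / 120.3 = 1.032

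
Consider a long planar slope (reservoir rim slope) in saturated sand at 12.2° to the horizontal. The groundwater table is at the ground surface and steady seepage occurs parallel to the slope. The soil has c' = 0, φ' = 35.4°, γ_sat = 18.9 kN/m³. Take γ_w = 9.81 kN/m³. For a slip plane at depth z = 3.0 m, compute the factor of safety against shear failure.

FS = 1.58

With seepage parallel to the slope and the water table at the surface, the effective normal stress on the slip plane uses the buoyant unit weight γ' = γ_sat − γ_w while the driving shear stress uses γ_sat:
FS = [c' + γ' z cos²β tanφ'] / [γ_sat z sinβ cosβ]
(For c' = 0 this reduces to FS = (γ'/γ_sat)·tanφ'/tanβ.)
γ' = 18.9 − 9.81 = 9.09 kN/m³
Numerator = 0.0 + 9.09·3.0·cos²12.2°·tan35.4° = 0.0 + 9.09·3.0·0.9553·0.7107 = 18.514 kPa
Denominator = 18.9·3.0·sin12.2°·cos12.2° = 18.9·3.0·0.2113·0.9774 = 11.712 kPa
FS = 18.514 / 11.712 = 1.581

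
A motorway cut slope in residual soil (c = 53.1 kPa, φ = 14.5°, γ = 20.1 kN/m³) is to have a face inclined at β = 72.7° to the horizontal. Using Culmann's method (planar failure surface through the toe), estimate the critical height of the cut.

Culmann's analysis gives the critical failure plane at α_cr = (β + φ)/2 = (72.7 + 14.5)/2 = 43.6°, and the critical height
H_c = (4c/γ) · sinβ cosφ / [1 − cos(β − φ)]
    = (4·53.1/20.1) · sin72.7°·cos14.5° / [1 − cos(58.2°)]
    = 10.567 · 0.9548·0.9681 / [1 − 0.5270]
    = 10.567 · 0.9243 / 0.4730
    = 20.65 m

H_c = 20.65 m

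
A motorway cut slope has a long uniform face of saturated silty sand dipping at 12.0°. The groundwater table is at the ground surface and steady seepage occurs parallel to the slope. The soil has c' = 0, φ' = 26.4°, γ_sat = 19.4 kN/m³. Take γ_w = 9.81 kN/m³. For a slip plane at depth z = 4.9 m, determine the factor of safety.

FS = 1.15

With seepage parallel to the slope and the water table at the surface, the effective normal stress on the slip plane uses the buoyant unit weight γ' = γ_sat − γ_w while the driving shear stress uses γ_sat:
FS = [c' + γ' z cos²β tanφ'] / [γ_sat z sinβ cosβ]
(For c' = 0 this reduces to FS = (γ'/γ_sat)·tanφ'/tanβ.)
γ' = 19.4 − 9.81 = 9.59 kN/m³
Numerator = 0.0 + 9.59·4.9·cos²12.0°·tan26.4° = 0.0 + 9.59·4.9·0.9568·0.4964 = 22.318 kPa
Denominator = 19.4·4.9·sin12.0°·cos12.0° = 19.4·4.9·0.2079·0.9781 = 19.332 kPa
FS = 22.318 / 19.332 = 1.154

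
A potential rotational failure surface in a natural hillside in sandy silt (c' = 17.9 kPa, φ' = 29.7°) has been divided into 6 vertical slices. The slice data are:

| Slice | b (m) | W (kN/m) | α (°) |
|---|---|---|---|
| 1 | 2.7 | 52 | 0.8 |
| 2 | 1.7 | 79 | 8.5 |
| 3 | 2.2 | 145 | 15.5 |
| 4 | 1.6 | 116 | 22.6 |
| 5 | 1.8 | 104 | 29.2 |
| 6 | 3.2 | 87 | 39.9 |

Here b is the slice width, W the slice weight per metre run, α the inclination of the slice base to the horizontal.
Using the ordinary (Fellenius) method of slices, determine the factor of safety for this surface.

FS = 2.81

Ordinary method of slices: FS = Σ[c'·Δl_i + (W_i cosα_i)·tanφ'] / Σ W_i sinα_i, with Δl_i = b_i / cosα_i.
Slice 1: Δl = 2.7/cos0.8° = 2.700 m; N'_1 = 52·cos0.8° = 52.0; c'Δl = 48.33; W sinα = 0.7
Slice 2: Δl = 1.7/cos8.5° = 1.719 m; N'_2 = 79·cos8.5° = 78.1; c'Δl = 30.77; W sinα = 11.7
Slice 3: Δl = 2.2/cos15.5° = 2.283 m; N'_3 = 145·cos15.5° = 139.7; c'Δl = 40.87; W sinα = 38.7
Slice 4: Δl = 1.6/cos22.6° = 1.733 m; N'_4 = 116·cos22.6° = 107.1; c'Δl = 31.02; W sinα = 44.6
Slice 5: Δl = 1.8/cos29.2° = 2.062 m; N'_5 = 104·cos29.2° = 90.8; c'Δl = 36.91; W sinα = 50.7
Slice 6: Δl = 3.2/cos39.9° = 4.171 m; N'_6 = 87·cos39.9° = 66.7; c'Δl = 74.66; W sinα = 55.8
Σc'Δl = 262.6 kN/m; ΣN' = 534.5 kN/m; ΣW sinα = 202.3 kN/m
Resisting = 262.6 + 534.5·tan29.7° = 262.6 + 304.9 = 567.4 kN/m
FS = 567.4 / 202.3 = 2.805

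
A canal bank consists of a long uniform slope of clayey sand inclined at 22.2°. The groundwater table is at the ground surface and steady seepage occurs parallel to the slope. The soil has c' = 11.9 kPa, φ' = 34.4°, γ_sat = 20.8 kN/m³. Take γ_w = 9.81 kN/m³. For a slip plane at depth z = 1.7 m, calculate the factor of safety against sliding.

With seepage parallel to the slope and the water table at the surface, the effective normal stress on the slip plane uses the buoyant unit weight γ' = γ_sat − γ_w while the driving shear stress uses γ_sat:
FS = [c' + γ' z cos²β tanφ'] / [γ_sat z sinβ cosβ]
γ' = 20.8 − 9.81 = 10.99 kN/m³
Numerator = 11.9 + 10.99·1.7·cos²22.2°·tan34.4° = 11.9 + 10.99·1.7·0.8572·0.6847 = 22.866 kPa
Denominator = 20.8·1.7·sin22.2°·cos22.2° = 20.8·1.7·0.3778·0.9259 = 12.370 kPa
FS = 22.866 / 12.370 = 1.849

FS = 1.85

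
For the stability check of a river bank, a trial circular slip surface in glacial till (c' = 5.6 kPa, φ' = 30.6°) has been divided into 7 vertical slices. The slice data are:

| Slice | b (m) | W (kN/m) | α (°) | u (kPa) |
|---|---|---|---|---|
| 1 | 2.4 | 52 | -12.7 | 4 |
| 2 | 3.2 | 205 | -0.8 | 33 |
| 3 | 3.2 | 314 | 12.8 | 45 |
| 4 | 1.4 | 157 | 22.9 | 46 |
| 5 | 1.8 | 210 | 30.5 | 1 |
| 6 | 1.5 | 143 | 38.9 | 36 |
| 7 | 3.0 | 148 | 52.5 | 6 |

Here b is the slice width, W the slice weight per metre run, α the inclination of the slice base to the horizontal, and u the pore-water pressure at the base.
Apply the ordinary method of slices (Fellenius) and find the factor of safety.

Ordinary method of slices: FS = Σ[c'·Δl_i + (W_i cosα_i − u_i·Δl_i)·tanφ'] / Σ W_i sinα_i, with Δl_i = b_i / cosα_i.
Slice 1: Δl = 2.4/cos(-12.7°) = 2.460 m; N'_1 = 52·cos(-12.7°) − 4·2.460 = 40.9; c'Δl = 13.78; W sinα = -11.4
Slice 2: Δl = 3.2/cos(-0.8°) = 3.200 m; N'_2 = 205·cos(-0.8°) − 33·3.200 = 99.4; c'Δl = 17.92; W sinα = -2.9
Slice 3: Δl = 3.2/cos12.8° = 3.282 m; N'_3 = 314·cos12.8° − 45·3.282 = 158.5; c'Δl = 18.38; W sinα = 69.6
Slice 4: Δl = 1.4/cos22.9° = 1.520 m; N'_4 = 157·cos22.9° − 46·1.520 = 74.7; c'Δl = 8.51; W sinα = 61.1
Slice 5: Δl = 1.8/cos30.5° = 2.089 m; N'_5 = 210·cos30.5° − 1·2.089 = 178.9; c'Δl = 11.70; W sinα = 106.6
Slice 6: Δl = 1.5/cos38.9° = 1.927 m; N'_6 = 143·cos38.9° − 36·1.927 = 41.9; c'Δl = 10.79; W sinα = 89.8
Slice 7: Δl = 3.0/cos52.5° = 4.928 m; N'_7 = 148·cos52.5° − 6·4.928 = 60.5; c'Δl = 27.60; W sinα = 117.4
Σc'Δl = 108.7 kN/m; ΣN' = 654.8 kN/m; ΣW sinα = 430.2 kN/m
Resisting = 108.7 + 654.8·tan30.6° = 108.7 + 387.2 = 495.9 kN/m
FS = 495.9 / 430.2 = 1.153

FS = 1.15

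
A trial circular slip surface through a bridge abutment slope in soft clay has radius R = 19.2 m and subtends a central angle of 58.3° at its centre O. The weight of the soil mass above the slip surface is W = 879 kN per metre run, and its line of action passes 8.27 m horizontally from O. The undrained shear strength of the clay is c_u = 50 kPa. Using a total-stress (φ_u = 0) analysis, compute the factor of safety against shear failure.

Taking moments about the centre O, the resisting moment is provided by the undrained shear strength acting along the arc:
Arc length L_a = R·θ = 19.2·(58.3°·π/180) = 19.2·1.0175 = 19.54 m
M_R = c_u·L_a·R = 50·19.54·19.2 = 18755.1 kN·m/m
M_D = W·d = 879·8.27 = 7269.3 kN·m/m
FS = M_R / M_D = 18755.1 / 7269.3 = 2.580

FS = 2.58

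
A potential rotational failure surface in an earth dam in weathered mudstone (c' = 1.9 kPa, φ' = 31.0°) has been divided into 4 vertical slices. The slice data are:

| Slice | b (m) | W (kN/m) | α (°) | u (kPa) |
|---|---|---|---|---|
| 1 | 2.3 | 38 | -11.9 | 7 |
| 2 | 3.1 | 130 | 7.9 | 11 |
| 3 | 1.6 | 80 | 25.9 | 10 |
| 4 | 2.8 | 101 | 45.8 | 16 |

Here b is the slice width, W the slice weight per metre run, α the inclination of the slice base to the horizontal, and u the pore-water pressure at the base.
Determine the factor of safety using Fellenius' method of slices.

Ordinary method of slices: FS = Σ[c'·Δl_i + (W_i cosα_i − u_i·Δl_i)·tanφ'] / Σ W_i sinα_i, with Δl_i = b_i / cosα_i.
Slice 1: Δl = 2.3/cos(-11.9°) = 2.351 m; N'_1 = 38·cos(-11.9°) − 7·2.351 = 20.7; c'Δl = 4.47; W sinα = -7.8
Slice 2: Δl = 3.1/cos7.9° = 3.130 m; N'_2 = 130·cos7.9° − 11·3.130 = 94.3; c'Δl = 5.95; W sinα = 17.9
Slice 3: Δl = 1.6/cos25.9° = 1.779 m; N'_3 = 80·cos25.9° − 10·1.779 = 54.2; c'Δl = 3.38; W sinα = 34.9
Slice 4: Δl = 2.8/cos45.8° = 4.016 m; N'_4 = 101·cos45.8° − 16·4.016 = 6.2; c'Δl = 7.63; W sinα = 72.4
Σc'Δl = 21.4 kN/m; ΣN' = 175.4 kN/m; ΣW sinα = 117.4 kN/m
Resisting = 21.4 + 175.4·tan31.0° = 21.4 + 105.4 = 126.8 kN/m
FS = 126.8 / 117.4 = 1.080

FS = 1.08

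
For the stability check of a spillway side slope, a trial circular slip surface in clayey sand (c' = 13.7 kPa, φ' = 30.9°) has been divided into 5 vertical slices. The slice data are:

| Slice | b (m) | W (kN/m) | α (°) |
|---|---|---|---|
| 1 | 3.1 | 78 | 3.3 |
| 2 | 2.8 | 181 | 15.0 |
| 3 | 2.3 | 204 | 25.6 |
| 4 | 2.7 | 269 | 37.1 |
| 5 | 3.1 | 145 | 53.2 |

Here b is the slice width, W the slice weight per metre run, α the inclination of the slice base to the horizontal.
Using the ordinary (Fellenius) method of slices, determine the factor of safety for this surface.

FS = 1.62

Ordinary method of slices: FS = Σ[c'·Δl_i + (W_i cosα_i)·tanφ'] / Σ W_i sinα_i, with Δl_i = b_i / cosα_i.
Slice 1: Δl = 3.1/cos3.3° = 3.105 m; N'_1 = 78·cos3.3° = 77.9; c'Δl = 42.54; W sinα = 4.5
Slice 2: Δl = 2.8/cos15.0° = 2.899 m; N'_2 = 181·cos15.0° = 174.8; c'Δl = 39.71; W sinα = 46.8
Slice 3: Δl = 2.3/cos25.6° = 2.550 m; N'_3 = 204·cos25.6° = 184.0; c'Δl = 34.94; W sinα = 88.1
Slice 4: Δl = 2.7/cos37.1° = 3.385 m; N'_4 = 269·cos37.1° = 214.6; c'Δl = 46.38; W sinα = 162.3
Slice 5: Δl = 3.1/cos53.2° = 5.175 m; N'_5 = 145·cos53.2° = 86.9; c'Δl = 70.90; W sinα = 116.1
Σc'Δl = 234.5 kN/m; ΣN' = 738.1 kN/m; ΣW sinα = 417.9 kN/m
Resisting = 234.5 + 738.1·tan30.9° = 234.5 + 441.7 = 676.2 kN/m
FS = 676.2 / 417.9 = 1.618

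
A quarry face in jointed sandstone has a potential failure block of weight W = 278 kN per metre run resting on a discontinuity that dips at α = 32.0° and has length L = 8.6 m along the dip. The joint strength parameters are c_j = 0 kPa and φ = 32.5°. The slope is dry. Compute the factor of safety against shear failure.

FS = 1.02

Resolving the block weight along and normal to the plane and applying the Mohr–Coulomb strength on the joint:
N' = W cosα = 278·cos32.0° = 235.8 kN/m
Driving force T = W sinα = 278·sin32.0° = 147.3 kN/m
Resisting force R = c_j·L + N'·tanφ = 0·8.6 + 235.8·tan32.5° = 0.0 + 150.2 = 150.2 kN/m
FS = R / T = 150.2 / 147.3 = 1.020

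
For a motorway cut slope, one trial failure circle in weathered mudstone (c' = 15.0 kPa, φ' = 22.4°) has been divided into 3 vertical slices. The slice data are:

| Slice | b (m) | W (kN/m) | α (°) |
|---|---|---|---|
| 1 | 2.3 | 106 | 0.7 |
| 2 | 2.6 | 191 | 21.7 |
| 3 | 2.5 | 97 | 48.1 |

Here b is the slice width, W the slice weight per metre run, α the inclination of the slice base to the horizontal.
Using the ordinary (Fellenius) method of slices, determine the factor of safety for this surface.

FS = 1.92

Ordinary method of slices: FS = Σ[c'·Δl_i + (W_i cosα_i)·tanφ'] / Σ W_i sinα_i, with Δl_i = b_i / cosα_i.
Slice 1: Δl = 2.3/cos0.7° = 2.300 m; N'_1 = 106·cos0.7° = 106.0; c'Δl = 34.50; W sinα = 1.3
Slice 2: Δl = 2.6/cos21.7° = 2.798 m; N'_2 = 191·cos21.7° = 177.5; c'Δl = 41.97; W sinα = 70.6
Slice 3: Δl = 2.5/cos48.1° = 3.743 m; N'_3 = 97·cos48.1° = 64.8; c'Δl = 56.15; W sinα = 72.2
Σc'Δl = 132.6 kN/m; ΣN' = 348.2 kN/m; ΣW sinα = 144.1 kN/m
Resisting = 132.6 + 348.2·tan22.4° = 132.6 + 143.5 = 276.2 kN/m
FS = 276.2 / 144.1 = 1.916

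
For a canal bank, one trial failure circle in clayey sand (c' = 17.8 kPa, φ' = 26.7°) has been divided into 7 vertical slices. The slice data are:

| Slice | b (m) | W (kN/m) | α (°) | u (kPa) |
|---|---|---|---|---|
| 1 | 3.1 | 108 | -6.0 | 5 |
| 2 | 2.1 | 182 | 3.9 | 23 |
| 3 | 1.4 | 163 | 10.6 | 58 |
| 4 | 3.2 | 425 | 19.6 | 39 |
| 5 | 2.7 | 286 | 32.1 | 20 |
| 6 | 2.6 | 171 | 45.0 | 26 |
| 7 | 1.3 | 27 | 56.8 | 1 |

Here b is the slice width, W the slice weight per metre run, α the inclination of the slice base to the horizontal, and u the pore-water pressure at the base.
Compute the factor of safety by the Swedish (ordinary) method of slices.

Ordinary method of slices: FS = Σ[c'·Δl_i + (W_i cosα_i − u_i·Δl_i)·tanφ'] / Σ W_i sinα_i, with Δl_i = b_i / cosα_i.
Slice 1: Δl = 3.1/cos(-6.0°) = 3.117 m; N'_1 = 108·cos(-6.0°) − 5·3.117 = 91.8; c'Δl = 55.48; W sinα = -11.3
Slice 2: Δl = 2.1/cos3.9° = 2.105 m; N'_2 = 182·cos3.9° − 23·2.105 = 133.2; c'Δl = 37.47; W sinα = 12.4
Slice 3: Δl = 1.4/cos10.6° = 1.424 m; N'_3 = 163·cos10.6° − 58·1.424 = 77.6; c'Δl = 25.35; W sinα = 30.0
Slice 4: Δl = 3.2/cos19.6° = 3.397 m; N'_4 = 425·cos19.6° − 39·3.397 = 267.9; c'Δl = 60.46; W sinα = 142.6
Slice 5: Δl = 2.7/cos32.1° = 3.187 m; N'_5 = 286·cos32.1° − 20·3.187 = 178.5; c'Δl = 56.73; W sinα = 152.0
Slice 6: Δl = 2.6/cos45.0° = 3.677 m; N'_6 = 171·cos45.0° − 26·3.677 = 25.3; c'Δl = 65.45; W sinα = 120.9
Slice 7: Δl = 1.3/cos56.8° = 2.374 m; N'_7 = 27·cos56.8° − 1·2.374 = 12.4; c'Δl = 42.26; W sinα = 22.6
Σc'Δl = 343.2 kN/m; ΣN' = 786.8 kN/m; ΣW sinα = 469.1 kN/m
Resisting = 343.2 + 786.8·tan26.7° = 343.2 + 395.7 = 738.9 kN/m
FS = 738.9 / 469.1 = 1.575

FS = 1.58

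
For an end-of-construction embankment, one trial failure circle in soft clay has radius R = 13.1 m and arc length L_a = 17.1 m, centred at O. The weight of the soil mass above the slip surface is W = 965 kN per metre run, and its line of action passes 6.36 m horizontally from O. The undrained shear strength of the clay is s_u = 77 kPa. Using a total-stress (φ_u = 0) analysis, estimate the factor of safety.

Taking moments about the centre O, the resisting moment is provided by the undrained shear strength acting along the arc:
M_R = s_u·L_a·R = 77·17.10·13.1 = 17248.8 kN·m/m
M_D = W·d = 965·6.36 = 6137.4 kN·m/m
FS = M_R / M_D = 17248.8 / 6137.4 = 2.810

FS = 2.81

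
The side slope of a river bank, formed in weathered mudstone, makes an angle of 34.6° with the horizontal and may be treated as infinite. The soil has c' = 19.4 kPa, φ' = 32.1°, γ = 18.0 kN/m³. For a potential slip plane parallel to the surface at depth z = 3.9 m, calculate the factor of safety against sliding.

FS = 1.50

For an infinite slope with a slip plane parallel to the surface (no pore pressure): FS = [c' + γz cos²β tanφ'] / [γz sinβ cosβ].
γz = 18.0·3.9 = 70.20 kN/m²
Numerator = 19.4 + 70.20·cos²34.6°·tan32.1° = 19.4 + 70.20·0.6776·0.6273 = 49.237 kPa
Denominator = 70.20·sin34.6°·cos34.6° = 70.20·0.5678·0.8231 = 32.812 kPa
FS = 49.237 / 32.812 = 1.501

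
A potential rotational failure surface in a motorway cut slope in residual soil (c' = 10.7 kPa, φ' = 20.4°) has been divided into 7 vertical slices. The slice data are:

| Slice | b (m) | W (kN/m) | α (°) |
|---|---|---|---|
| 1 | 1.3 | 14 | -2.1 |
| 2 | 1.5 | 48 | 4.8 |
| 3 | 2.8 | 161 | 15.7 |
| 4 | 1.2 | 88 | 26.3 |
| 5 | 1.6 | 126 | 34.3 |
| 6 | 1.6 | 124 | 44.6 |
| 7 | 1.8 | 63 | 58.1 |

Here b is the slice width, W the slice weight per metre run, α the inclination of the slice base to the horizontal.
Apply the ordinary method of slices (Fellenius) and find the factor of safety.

Ordinary method of slices: FS = Σ[c'·Δl_i + (W_i cosα_i)·tanφ'] / Σ W_i sinα_i, with Δl_i = b_i / cosα_i.
Slice 1: Δl = 1.3/cos(-2.1°) = 1.301 m; N'_1 = 14·cos(-2.1°) = 14.0; c'Δl = 13.92; W sinα = -0.5
Slice 2: Δl = 1.5/cos4.8° = 1.505 m; N'_2 = 48·cos4.8° = 47.8; c'Δl = 16.11; W sinα = 4.0
Slice 3: Δl = 2.8/cos15.7° = 2.909 m; N'_3 = 161·cos15.7° = 155.0; c'Δl = 31.12; W sinα = 43.6
Slice 4: Δl = 1.2/cos26.3° = 1.339 m; N'_4 = 88·cos26.3° = 78.9; c'Δl = 14.32; W sinα = 39.0
Slice 5: Δl = 1.6/cos34.3° = 1.937 m; N'_5 = 126·cos34.3° = 104.1; c'Δl = 20.72; W sinα = 71.0
Slice 6: Δl = 1.6/cos44.6° = 2.247 m; N'_6 = 124·cos44.6° = 88.3; c'Δl = 24.04; W sinα = 87.1
Slice 7: Δl = 1.8/cos58.1° = 3.406 m; N'_7 = 63·cos58.1° = 33.3; c'Δl = 36.45; W sinα = 53.5
Σc'Δl = 156.7 kN/m; ΣN' = 521.4 kN/m; ΣW sinα = 297.6 kN/m
Resisting = 156.7 + 521.4·tan20.4° = 156.7 + 193.9 = 350.6 kN/m
FS = 350.6 / 297.6 = 1.178

FS = 1.18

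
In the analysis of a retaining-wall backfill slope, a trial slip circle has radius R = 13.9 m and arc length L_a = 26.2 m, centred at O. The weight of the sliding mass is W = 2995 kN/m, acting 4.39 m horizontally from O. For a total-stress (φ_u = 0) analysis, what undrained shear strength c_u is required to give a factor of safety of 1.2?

c_u = 43.3 kPa

FS = c_u·L_a·R / (W·d), so c_u = FS·W·d / (L_a·R).
c_u = 1.2·2995·4.39 / (26.20·13.9) = 15777.7 / 364.18 = 43.32 kPa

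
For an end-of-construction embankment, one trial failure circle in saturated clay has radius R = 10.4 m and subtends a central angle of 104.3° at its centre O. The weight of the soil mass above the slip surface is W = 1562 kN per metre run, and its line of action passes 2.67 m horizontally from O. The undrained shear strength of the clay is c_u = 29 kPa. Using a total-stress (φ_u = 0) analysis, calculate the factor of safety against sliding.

Taking moments about the centre O, the resisting moment is provided by the undrained shear strength acting along the arc:
Arc length L_a = R·θ = 10.4·(104.3°·π/180) = 10.4·1.8204 = 18.93 m
M_R = c_u·L_a·R = 29·18.93·10.4 = 5709.9 kN·m/m
M_D = W·d = 1562·2.67 = 4170.5 kN·m/m
FS = M_R / M_D = 5709.9 / 4170.5 = 1.369

FS = 1.37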